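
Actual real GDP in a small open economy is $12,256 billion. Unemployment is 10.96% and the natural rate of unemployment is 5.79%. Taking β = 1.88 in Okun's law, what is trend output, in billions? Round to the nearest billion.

Unemployment gap = 10.96 - 5.79 = 5.17 points, so output gap = -1.88 × 5.17 = -9.7196%.
Since Y = Y* × (1 + gap/100), Y* = 12256/0.902804 ≈ 13575 billion.

$13,575 billion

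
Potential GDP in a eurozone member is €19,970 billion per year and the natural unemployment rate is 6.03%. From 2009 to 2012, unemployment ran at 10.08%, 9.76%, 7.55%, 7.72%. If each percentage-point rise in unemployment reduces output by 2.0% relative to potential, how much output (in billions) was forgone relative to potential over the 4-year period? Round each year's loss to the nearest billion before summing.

Year 2009: gap = -2.0 × (10.08 - 6.03) = -8.1%, loss ≈ 19970 × 8.1/100 ≈ 1618.
Year 2010: gap = -2.0 × (9.76 - 6.03) = -7.46%, loss ≈ 19970 × 7.46/100 ≈ 1490.
Year 2011: gap = -2.0 × (7.55 - 6.03) = -3.04%, loss ≈ 19970 × 3.04/100 ≈ 607.
Year 2012: gap = -2.0 × (7.72 - 6.03) = -3.38%, loss ≈ 19970 × 3.38/100 ≈ 675.
Total lost output = 1618 + 1490 + 607 + 675 = 4390 billion.

€4,390 billion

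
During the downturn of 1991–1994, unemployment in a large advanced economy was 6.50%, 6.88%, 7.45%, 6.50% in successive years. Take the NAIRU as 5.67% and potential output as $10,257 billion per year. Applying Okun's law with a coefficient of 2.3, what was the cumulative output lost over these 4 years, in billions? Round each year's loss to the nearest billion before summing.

Year 1991: gap = -2.3 × (6.5 - 5.67) = -1.909%, loss ≈ 10257 × 1.909/100 ≈ 196.
Year 1992: gap = -2.3 × (6.88 - 5.67) = -2.783%, loss ≈ 10257 × 2.783/100 ≈ 285.
Year 1993: gap = -2.3 × (7.45 - 5.67) = -4.094%, loss ≈ 10257 × 4.094/100 ≈ 420.
Year 1994: gap = -2.3 × (6.5 - 5.67) = -1.909%, loss ≈ 10257 × 1.909/100 ≈ 196.
Total lost output = 196 + 285 + 420 + 196 = 1097 billion.

$1,097 billion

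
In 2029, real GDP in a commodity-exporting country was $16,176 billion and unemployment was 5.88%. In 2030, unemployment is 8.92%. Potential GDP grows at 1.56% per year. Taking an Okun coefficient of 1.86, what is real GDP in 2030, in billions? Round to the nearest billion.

Δu = 8.92 - 5.88 = 3.04 points.
Okun's law (growth form): g_Y = g_Y* - β × Δu = 1.56 - 1.86 × (3.04) = 1.56 - 5.6544 = -4.0944%.
Real GDP in the next year = 16176 × (1 - 4.0944/100) = 16176 × 0.959056 ≈ 15514 billion.

$15,514 billion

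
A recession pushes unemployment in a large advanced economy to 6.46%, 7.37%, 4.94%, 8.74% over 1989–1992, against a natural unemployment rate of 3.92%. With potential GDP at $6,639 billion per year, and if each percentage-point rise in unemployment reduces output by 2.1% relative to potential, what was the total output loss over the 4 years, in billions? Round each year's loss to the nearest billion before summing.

Year 1989: gap = -2.1 × (6.46 - 3.92) = -5.334%, loss ≈ 6639 × 5.334/100 ≈ 354.
Year 1990: gap = -2.1 × (7.37 - 3.92) = -7.245%, loss ≈ 6639 × 7.245/100 ≈ 481.
Year 1991: gap = -2.1 × (4.94 - 3.92) = -2.142%, loss ≈ 6639 × 2.142/100 ≈ 142.
Year 1992: gap = -2.1 × (8.74 - 3.92) = -10.122%, loss ≈ 6639 × 10.122/100 ≈ 672.
Total lost output = 354 + 481 + 142 + 672 = 1649 billion.

$1,649 billion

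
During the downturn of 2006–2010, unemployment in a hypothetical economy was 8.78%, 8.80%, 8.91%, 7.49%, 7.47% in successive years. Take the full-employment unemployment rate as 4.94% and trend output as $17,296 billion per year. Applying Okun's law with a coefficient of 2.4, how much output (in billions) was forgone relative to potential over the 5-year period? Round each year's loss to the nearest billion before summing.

Year 2006: gap = -2.4 × (8.78 - 4.94) = -9.216%, loss ≈ 17296 × 9.216/100 ≈ 1594.
Year 2007: gap = -2.4 × (8.8 - 4.94) = -9.264%, loss ≈ 17296 × 9.264/100 ≈ 1602.
Year 2008: gap = -2.4 × (8.91 - 4.94) = -9.528%, loss ≈ 17296 × 9.528/100 ≈ 1648.
Year 2009: gap = -2.4 × (7.49 - 4.94) = -6.12%, loss ≈ 17296 × 6.12/100 ≈ 1059.
Year 2010: gap = -2.4 × (7.47 - 4.94) = -6.072%, loss ≈ 17296 × 6.072/100 ≈ 1050.
Total lost output = 1594 + 1602 + 1648 + 1059 + 1050 = 6953 billion.

$6,953 billion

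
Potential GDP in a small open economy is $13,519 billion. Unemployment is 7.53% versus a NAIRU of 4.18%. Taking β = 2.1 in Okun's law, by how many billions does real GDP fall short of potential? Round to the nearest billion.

Output gap = -2.1 × (7.53 - 4.18) = -2.1 × 3.35 = -7.035%.
Actual GDP ≈ 13519 × 0.92965 ≈ 12568 billion, so the shortfall is 13519 - 12568 = 951 billion.

$951 billion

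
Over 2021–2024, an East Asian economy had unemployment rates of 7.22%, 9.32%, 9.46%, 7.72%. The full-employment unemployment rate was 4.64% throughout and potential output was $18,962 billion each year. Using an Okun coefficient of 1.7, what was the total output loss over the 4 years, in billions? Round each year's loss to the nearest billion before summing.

Year 2021: gap = -1.7 × (7.22 - 4.64) = -4.386%, loss ≈ 18962 × 4.386/100 ≈ 832.
Year 2022: gap = -1.7 × (9.32 - 4.64) = -7.956%, loss ≈ 18962 × 7.956/100 ≈ 1509.
Year 2023: gap = -1.7 × (9.46 - 4.64) = -8.194%, loss ≈ 18962 × 8.194/100 ≈ 1554.
Year 2024: gap = -1.7 × (7.72 - 4.64) = -5.236%, loss ≈ 18962 × 5.236/100 ≈ 993.
Total lost output = 832 + 1509 + 1554 + 993 = 4888 billion.

$4,888 billion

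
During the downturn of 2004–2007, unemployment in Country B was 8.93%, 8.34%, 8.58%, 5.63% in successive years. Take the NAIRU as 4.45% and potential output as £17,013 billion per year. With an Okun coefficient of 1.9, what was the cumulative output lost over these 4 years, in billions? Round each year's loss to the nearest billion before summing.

Year 2004: gap = -1.9 × (8.93 - 4.45) = -8.512%, loss ≈ 17013 × 8.512/100 ≈ 1448.
Year 2005: gap = -1.9 × (8.34 - 4.45) = -7.391%, loss ≈ 17013 × 7.391/100 ≈ 1257.
Year 2006: gap = -1.9 × (8.58 - 4.45) = -7.847%, loss ≈ 17013 × 7.847/100 ≈ 1335.
Year 2007: gap = -1.9 × (5.63 - 4.45) = -2.242%, loss ≈ 17013 × 2.242/100 ≈ 381.
Total lost output = 1448 + 1257 + 1335 + 381 = 4421 billion.

£4,421 billion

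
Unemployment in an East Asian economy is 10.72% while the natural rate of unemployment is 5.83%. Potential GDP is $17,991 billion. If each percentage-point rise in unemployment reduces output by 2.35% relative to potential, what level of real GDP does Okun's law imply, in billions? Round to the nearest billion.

$15,924 billion

Unemployment gap = 10.72 - 5.83 = 4.89 points, so the output gap is -2.35 × 4.89 = -11.4915%.
Actual GDP = 17991 × (1 - 11.4915/100) = 17991 × 0.885085 ≈ 15924 billion.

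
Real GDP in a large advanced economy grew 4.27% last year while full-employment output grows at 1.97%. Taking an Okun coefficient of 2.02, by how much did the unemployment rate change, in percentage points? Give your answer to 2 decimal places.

-1.14 percentage points

Growth-rate Okun's law: g_Y = g_Y* - β × Δu, so Δu = (g_Y* - g_Y)/β.
Δu = (1.97 - 4.27)/2.02 = -2.3/2.02 = -1.14 percentage points.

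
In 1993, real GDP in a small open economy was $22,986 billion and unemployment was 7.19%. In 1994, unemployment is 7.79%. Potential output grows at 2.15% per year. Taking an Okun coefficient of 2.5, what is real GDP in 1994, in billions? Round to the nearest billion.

Δu = 7.79 - 7.19 = 0.6 points.
Okun's law (growth form): g_Y = g_Y* - β × Δu = 2.15 - 2.5 × (0.60) = 2.15 - 1.5 = 0.65%.
Real GDP in the next year = 22986 × (1 + 0.65/100) = 22986 × 1.0065 ≈ 23135 billion.

$23,135 billion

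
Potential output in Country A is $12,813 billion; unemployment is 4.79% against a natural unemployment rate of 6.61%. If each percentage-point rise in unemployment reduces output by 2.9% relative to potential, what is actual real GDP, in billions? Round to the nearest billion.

Unemployment gap = 4.79 - 6.61 = -1.82 points, so the output gap is -2.9 × (-1.82) = 5.278%.
Actual GDP = 12813 × (1 + 5.278/100) = 12813 × 1.05278 ≈ 13489 billion.

$13,489 billion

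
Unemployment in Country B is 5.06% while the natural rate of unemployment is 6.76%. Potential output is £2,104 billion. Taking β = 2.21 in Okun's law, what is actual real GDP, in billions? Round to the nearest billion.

Unemployment gap = 5.06 - 6.76 = -1.7 points, so the output gap is -2.21 × (-1.7) = 3.757%.
Actual GDP = 2104 × (1 + 3.757/100) = 2104 × 1.03757 ≈ 2183 billion.

£2,183 billion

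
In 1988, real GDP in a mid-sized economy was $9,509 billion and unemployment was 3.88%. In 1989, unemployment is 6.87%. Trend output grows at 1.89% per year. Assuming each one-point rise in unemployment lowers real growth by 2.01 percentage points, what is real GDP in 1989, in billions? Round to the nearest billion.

$9,117 billion

Δu = 6.87 - 3.88 = 2.99 points.
Okun's law (growth form): g_Y = g_Y* - β × Δu = 1.89 - 2.01 × (2.99) = 1.89 - 6.0099 = -4.1199%.
Real GDP in the next year = 9509 × (1 - 4.1199/100) = 9509 × 0.958801 ≈ 9117 billion.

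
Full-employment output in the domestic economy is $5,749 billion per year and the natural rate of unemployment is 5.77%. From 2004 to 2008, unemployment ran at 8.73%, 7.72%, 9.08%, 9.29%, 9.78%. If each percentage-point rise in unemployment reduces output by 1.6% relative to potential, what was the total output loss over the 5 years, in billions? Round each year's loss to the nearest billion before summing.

$1,448 billion

Year 2004: gap = -1.6 × (8.73 - 5.77) = -4.736%, loss ≈ 5749 × 4.736/100 ≈ 272.
Year 2005: gap = -1.6 × (7.72 - 5.77) = -3.12%, loss ≈ 5749 × 3.12/100 ≈ 179.
Year 2006: gap = -1.6 × (9.08 - 5.77) = -5.296%, loss ≈ 5749 × 5.296/100 ≈ 304.
Year 2007: gap = -1.6 × (9.29 - 5.77) = -5.632%, loss ≈ 5749 × 5.632/100 ≈ 324.
Year 2008: gap = -1.6 × (9.78 - 5.77) = -6.416%, loss ≈ 5749 × 6.416/100 ≈ 369.
Total lost output = 272 + 179 + 304 + 324 + 369 = 1448 billion.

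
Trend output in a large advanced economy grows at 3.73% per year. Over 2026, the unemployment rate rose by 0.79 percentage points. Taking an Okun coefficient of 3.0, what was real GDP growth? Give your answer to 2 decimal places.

Growth-rate Okun's law: g_Y = g_Y* - β × Δu.
g_Y = 3.73 - 3.0 × (0.79) = 3.73 - 2.37 = 1.36%, i.e. 1.36% to 2 d.p.

1.36%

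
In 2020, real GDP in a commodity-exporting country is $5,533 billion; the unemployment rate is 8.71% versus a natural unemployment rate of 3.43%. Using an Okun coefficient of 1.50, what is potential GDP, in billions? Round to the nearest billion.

Unemployment gap = 8.71 - 3.43 = 5.28 points, so output gap = -1.5 × 5.28 = -7.92%.
Since Y = Y* × (1 + gap/100), Y* = 5533/0.9208 ≈ 6009 billion.

$6,009 billion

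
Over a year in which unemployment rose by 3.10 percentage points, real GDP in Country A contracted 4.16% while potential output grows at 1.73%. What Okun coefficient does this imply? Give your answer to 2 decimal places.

Growth form: g_Y = g_Y* - β × Δu, so β = (g_Y* - g_Y)/Δu.
β = (1.73 + 4.16)/3.10 = 5.89/3.10 = 1.90.

β ≈ 1.90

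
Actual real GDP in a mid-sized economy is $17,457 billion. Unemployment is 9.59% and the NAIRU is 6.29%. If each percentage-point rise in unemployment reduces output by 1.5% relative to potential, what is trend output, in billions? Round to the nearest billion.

$18,366 billion

Unemployment gap = 9.59 - 6.29 = 3.3 points, so output gap = -1.5 × 3.3 = -4.95%.
Since Y = Y* × (1 + gap/100), Y* = 17457/0.9505 ≈ 18366 billion.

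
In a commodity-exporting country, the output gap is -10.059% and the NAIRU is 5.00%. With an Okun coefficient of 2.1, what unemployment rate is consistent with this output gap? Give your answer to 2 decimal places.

From Okun's law, u - u* = -(output gap)/β = -(-10.059)/2.1 = 4.79 points.
So u = 5 + 4.79 = 9.79%.

9.79%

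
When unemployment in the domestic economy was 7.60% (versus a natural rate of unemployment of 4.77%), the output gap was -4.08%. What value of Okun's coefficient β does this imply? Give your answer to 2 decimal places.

β ≈ 1.44

Okun's law: output gap = -β × (u - u*).
-4.08 = -β × (7.6 - 4.77) = -β × 2.83, so β = 4.08/2.83 = 1.44.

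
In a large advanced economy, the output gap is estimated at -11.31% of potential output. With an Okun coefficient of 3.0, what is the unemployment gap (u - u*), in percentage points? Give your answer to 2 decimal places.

Okun's law: output gap = -β × (u - u*), so u - u* = -(output gap)/β.
u - u* = -(-11.31)/3.0 = 3.77 percentage points.

3.77 percentage points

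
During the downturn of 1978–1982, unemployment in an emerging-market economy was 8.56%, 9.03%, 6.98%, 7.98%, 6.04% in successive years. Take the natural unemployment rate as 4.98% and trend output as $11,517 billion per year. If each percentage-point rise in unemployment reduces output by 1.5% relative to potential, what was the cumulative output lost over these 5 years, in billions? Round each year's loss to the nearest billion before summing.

Year 1978: gap = -1.5 × (8.56 - 4.98) = -5.37%, loss ≈ 11517 × 5.37/100 ≈ 618.
Year 1979: gap = -1.5 × (9.03 - 4.98) = -6.075%, loss ≈ 11517 × 6.075/100 ≈ 700.
Year 1980: gap = -1.5 × (6.98 - 4.98) = -3%, loss ≈ 11517 × 3/100 ≈ 346.
Year 1981: gap = -1.5 × (7.98 - 4.98) = -4.5%, loss ≈ 11517 × 4.5/100 ≈ 518.
Year 1982: gap = -1.5 × (6.04 - 4.98) = -1.59%, loss ≈ 11517 × 1.59/100 ≈ 183.
Total lost output = 618 + 700 + 346 + 518 + 183 = 2365 billion.

$2,365 billion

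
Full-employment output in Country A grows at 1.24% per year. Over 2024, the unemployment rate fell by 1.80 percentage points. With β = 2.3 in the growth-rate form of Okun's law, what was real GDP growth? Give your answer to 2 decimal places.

5.38%

Growth-rate Okun's law: g_Y = g_Y* - β × Δu.
g_Y = 1.24 - 2.3 × (-1.80) = 1.24 + 4.14 = 5.38%, i.e. 5.38% to 2 d.p.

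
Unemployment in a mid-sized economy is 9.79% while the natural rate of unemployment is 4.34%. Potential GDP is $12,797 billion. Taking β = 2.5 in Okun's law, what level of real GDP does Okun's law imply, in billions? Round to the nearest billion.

$11,053 billion

Unemployment gap = 9.79 - 4.34 = 5.45 points, so the output gap is -2.5 × 5.45 = -13.625%.
Actual GDP = 12797 × (1 - 13.625/100) = 12797 × 0.86375 ≈ 11053 billion.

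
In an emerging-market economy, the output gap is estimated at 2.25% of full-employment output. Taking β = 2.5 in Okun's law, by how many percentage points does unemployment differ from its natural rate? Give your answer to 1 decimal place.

Okun's law: output gap = -β × (u - u*), so u - u* = -(output gap)/β.
u - u* = -(2.25)/2.5 = -0.9 percentage points.

-0.9 percentage points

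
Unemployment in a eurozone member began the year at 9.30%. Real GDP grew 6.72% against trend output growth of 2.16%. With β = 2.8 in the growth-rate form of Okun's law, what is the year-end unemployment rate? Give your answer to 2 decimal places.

Growth-rate Okun's law: g_Y = g_Y* - β × Δu, so Δu = (g_Y* - g_Y)/β.
Δu = (2.16 - 6.72)/2.8 = -4.56/2.8 = -1.63 percentage points.
Year-end unemployment = 9.3 - 1.63 = 7.67%.

7.67%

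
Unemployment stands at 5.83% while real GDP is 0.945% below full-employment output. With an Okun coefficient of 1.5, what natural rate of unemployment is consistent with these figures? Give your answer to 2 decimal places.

5.20%

From Okun's law, u - u* = -(output gap)/β = -(-0.945)/1.5 = 0.63 points.
So u* = 5.83 - 0.63 = 5.20%.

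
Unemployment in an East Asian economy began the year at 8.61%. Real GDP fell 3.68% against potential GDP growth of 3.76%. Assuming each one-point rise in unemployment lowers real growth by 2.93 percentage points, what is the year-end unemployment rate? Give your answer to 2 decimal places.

11.15%

Growth-rate Okun's law: g_Y = g_Y* - β × Δu, so Δu = (g_Y* - g_Y)/β.
Δu = (3.76 + 3.68)/2.93 = 7.44/2.93 = 2.54 percentage points.
Year-end unemployment = 8.61 + 2.54 = 11.15%.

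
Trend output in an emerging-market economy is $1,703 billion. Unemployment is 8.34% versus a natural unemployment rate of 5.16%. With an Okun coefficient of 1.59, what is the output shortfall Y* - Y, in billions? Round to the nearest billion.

$86 billion

Output gap = -1.59 × (8.34 - 5.16) = -1.59 × 3.18 = -5.0562%.
Actual GDP ≈ 1703 × 0.949438 ≈ 1617 billion, so the shortfall is 1703 - 1617 = 86 billion.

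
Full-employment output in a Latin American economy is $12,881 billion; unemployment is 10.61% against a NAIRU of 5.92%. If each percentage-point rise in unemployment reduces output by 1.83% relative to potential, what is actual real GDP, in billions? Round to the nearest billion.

Unemployment gap = 10.61 - 5.92 = 4.69 points, so the output gap is -1.83 × 4.69 = -8.5827%.
Actual GDP = 12881 × (1 - 8.5827/100) = 12881 × 0.914173 ≈ 11775 billion.

$11,775 billion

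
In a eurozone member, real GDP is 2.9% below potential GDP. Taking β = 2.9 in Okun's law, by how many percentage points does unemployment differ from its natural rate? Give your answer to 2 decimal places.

1.00 percentage points

Okun's law: output gap = -β × (u - u*), so u - u* = -(output gap)/β.
u - u* = -(-2.9)/2.9 = 1 percentage point.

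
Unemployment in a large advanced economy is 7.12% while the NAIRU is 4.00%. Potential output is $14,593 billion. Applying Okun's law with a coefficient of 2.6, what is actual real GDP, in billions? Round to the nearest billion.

Unemployment gap = 7.12 - 4 = 3.12 points, so the output gap is -2.6 × 3.12 = -8.112%.
Actual GDP = 14593 × (1 - 8.112/100) = 14593 × 0.91888 ≈ 13409 billion.

$13,409 billion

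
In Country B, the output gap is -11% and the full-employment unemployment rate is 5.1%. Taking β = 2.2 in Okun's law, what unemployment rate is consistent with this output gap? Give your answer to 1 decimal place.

10.1%

From Okun's law, u - u* = -(output gap)/β = -(-11)/2.2 = 5 points.
So u = 5.1 + 5 = 10.1%.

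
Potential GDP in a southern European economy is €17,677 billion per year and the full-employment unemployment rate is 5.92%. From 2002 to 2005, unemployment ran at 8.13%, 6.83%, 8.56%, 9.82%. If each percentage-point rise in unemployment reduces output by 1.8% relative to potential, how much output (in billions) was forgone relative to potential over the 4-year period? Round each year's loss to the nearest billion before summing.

Year 2002: gap = -1.8 × (8.13 - 5.92) = -3.978%, loss ≈ 17677 × 3.978/100 ≈ 703.
Year 2003: gap = -1.8 × (6.83 - 5.92) = -1.638%, loss ≈ 17677 × 1.638/100 ≈ 290.
Year 2004: gap = -1.8 × (8.56 - 5.92) = -4.752%, loss ≈ 17677 × 4.752/100 ≈ 840.
Year 2005: gap = -1.8 × (9.82 - 5.92) = -7.02%, loss ≈ 17677 × 7.02/100 ≈ 1241.
Total lost output = 703 + 290 + 840 + 1241 = 3074 billion.

€3,074 billion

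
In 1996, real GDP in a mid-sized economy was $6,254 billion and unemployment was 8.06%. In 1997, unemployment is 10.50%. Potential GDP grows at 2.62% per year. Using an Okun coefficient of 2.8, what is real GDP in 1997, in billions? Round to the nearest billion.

Δu = 10.5 - 8.06 = 2.44 points.
Okun's law (growth form): g_Y = g_Y* - β × Δu = 2.62 - 2.8 × (2.44) = 2.62 - 6.832 = -4.212%.
Real GDP in the next year = 6254 × (1 - 4.212/100) = 6254 × 0.95788 ≈ 5991 billion.

$5,991 billion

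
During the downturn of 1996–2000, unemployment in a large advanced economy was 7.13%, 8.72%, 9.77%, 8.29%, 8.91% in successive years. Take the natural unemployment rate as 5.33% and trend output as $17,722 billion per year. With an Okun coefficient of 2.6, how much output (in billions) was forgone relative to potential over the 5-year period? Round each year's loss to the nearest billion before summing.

Year 1996: gap = -2.6 × (7.13 - 5.33) = -4.68%, loss ≈ 17722 × 4.68/100 ≈ 829.
Year 1997: gap = -2.6 × (8.72 - 5.33) = -8.814%, loss ≈ 17722 × 8.814/100 ≈ 1562.
Year 1998: gap = -2.6 × (9.77 - 5.33) = -11.544%, loss ≈ 17722 × 11.544/100 ≈ 2046.
Year 1999: gap = -2.6 × (8.29 - 5.33) = -7.696%, loss ≈ 17722 × 7.696/100 ≈ 1364.
Year 2000: gap = -2.6 × (8.91 - 5.33) = -9.308%, loss ≈ 17722 × 9.308/100 ≈ 1650.
Total lost output = 829 + 1562 + 2046 + 1364 + 1650 = 7451 billion.

$7,451 billion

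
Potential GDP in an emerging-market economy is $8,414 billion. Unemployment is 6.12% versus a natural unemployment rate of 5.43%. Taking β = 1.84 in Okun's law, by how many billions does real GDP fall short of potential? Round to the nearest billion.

Output gap = -1.84 × (6.12 - 5.43) = -1.84 × 0.69 = -1.2696%.
Actual GDP ≈ 8414 × 0.987304 ≈ 8307 billion, so the shortfall is 8414 - 8307 = 107 billion.

$107 billion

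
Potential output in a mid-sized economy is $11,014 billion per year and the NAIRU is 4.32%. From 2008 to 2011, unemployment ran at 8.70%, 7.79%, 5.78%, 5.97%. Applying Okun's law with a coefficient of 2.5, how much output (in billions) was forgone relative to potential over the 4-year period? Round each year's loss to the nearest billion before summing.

$3,017 billion

Year 2008: gap = -2.5 × (8.7 - 4.32) = -10.95%, loss ≈ 11014 × 10.95/100 ≈ 1206.
Year 2009: gap = -2.5 × (7.79 - 4.32) = -8.675%, loss ≈ 11014 × 8.675/100 ≈ 955.
Year 2010: gap = -2.5 × (5.78 - 4.32) = -3.65%, loss ≈ 11014 × 3.65/100 ≈ 402.
Year 2011: gap = -2.5 × (5.97 - 4.32) = -4.125%, loss ≈ 11014 × 4.125/100 ≈ 454.
Total lost output = 1206 + 955 + 402 + 454 = 3017 billion.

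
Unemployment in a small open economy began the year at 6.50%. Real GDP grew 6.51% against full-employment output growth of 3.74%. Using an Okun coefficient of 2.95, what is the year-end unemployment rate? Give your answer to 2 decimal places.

Growth-rate Okun's law: g_Y = g_Y* - β × Δu, so Δu = (g_Y* - g_Y)/β.
Δu = (3.74 - 6.51)/2.95 = -2.77/2.95 = -0.94 percentage points.
Year-end unemployment = 6.5 - 0.94 = 5.56%.

5.56%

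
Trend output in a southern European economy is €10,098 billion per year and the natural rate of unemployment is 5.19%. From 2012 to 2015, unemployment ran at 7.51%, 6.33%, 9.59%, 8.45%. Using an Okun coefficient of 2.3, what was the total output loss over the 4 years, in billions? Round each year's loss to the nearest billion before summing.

€2,583 billion

Year 2012: gap = -2.3 × (7.51 - 5.19) = -5.336%, loss ≈ 10098 × 5.336/100 ≈ 539.
Year 2013: gap = -2.3 × (6.33 - 5.19) = -2.622%, loss ≈ 10098 × 2.622/100 ≈ 265.
Year 2014: gap = -2.3 × (9.59 - 5.19) = -10.12%, loss ≈ 10098 × 10.12/100 ≈ 1022.
Year 2015: gap = -2.3 × (8.45 - 5.19) = -7.498%, loss ≈ 10098 × 7.498/100 ≈ 757.
Total lost output = 539 + 265 + 1022 + 757 = 2583 billion.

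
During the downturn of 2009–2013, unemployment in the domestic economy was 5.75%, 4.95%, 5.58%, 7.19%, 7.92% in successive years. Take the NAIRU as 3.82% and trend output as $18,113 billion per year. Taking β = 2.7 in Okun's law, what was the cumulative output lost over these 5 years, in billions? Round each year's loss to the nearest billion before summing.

Year 2009: gap = -2.7 × (5.75 - 3.82) = -5.211%, loss ≈ 18113 × 5.211/100 ≈ 944.
Year 2010: gap = -2.7 × (4.95 - 3.82) = -3.051%, loss ≈ 18113 × 3.051/100 ≈ 553.
Year 2011: gap = -2.7 × (5.58 - 3.82) = -4.752%, loss ≈ 18113 × 4.752/100 ≈ 861.
Year 2012: gap = -2.7 × (7.19 - 3.82) = -9.099%, loss ≈ 18113 × 9.099/100 ≈ 1648.
Year 2013: gap = -2.7 × (7.92 - 3.82) = -11.07%, loss ≈ 18113 × 11.07/100 ≈ 2005.
Total lost output = 944 + 553 + 861 + 1648 + 2005 = 6011 billion.

$6,011 billion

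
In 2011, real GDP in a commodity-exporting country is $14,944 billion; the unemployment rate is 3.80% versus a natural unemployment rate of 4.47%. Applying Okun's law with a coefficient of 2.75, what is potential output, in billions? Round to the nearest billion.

$14,674 billion

Unemployment gap = 3.8 - 4.47 = -0.67 points, so output gap = -2.75 × (-0.67) = 1.8425%.
Since Y = Y* × (1 + gap/100), Y* = 14944/1.018425 ≈ 14674 billion.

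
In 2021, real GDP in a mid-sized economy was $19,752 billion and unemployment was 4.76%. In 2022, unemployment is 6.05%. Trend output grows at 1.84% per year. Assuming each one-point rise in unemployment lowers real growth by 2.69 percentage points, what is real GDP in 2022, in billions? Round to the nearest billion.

Δu = 6.05 - 4.76 = 1.29 points.
Okun's law (growth form): g_Y = g_Y* - β × Δu = 1.84 - 2.69 × (1.29) = 1.84 - 3.4701 = -1.6301%.
Real GDP in the next year = 19752 × (1 - 1.6301/100) = 19752 × 0.983699 ≈ 19430 billion.

$19,430 billion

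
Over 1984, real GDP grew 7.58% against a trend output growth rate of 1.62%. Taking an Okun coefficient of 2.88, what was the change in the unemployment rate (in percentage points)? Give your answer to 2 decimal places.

Growth-rate Okun's law: g_Y = g_Y* - β × Δu, so Δu = (g_Y* - g_Y)/β.
Δu = (1.62 - 7.58)/2.88 = -5.96/2.88 = -2.07 percentage points.

-2.07 percentage points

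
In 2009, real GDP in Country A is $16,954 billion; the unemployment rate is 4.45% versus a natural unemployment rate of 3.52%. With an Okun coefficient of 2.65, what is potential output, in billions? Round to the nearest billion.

$17,382 billion

Unemployment gap = 4.45 - 3.52 = 0.93 points, so output gap = -2.65 × 0.93 = -2.4645%.
Since Y = Y* × (1 + gap/100), Y* = 16954/0.975355 ≈ 17382 billion.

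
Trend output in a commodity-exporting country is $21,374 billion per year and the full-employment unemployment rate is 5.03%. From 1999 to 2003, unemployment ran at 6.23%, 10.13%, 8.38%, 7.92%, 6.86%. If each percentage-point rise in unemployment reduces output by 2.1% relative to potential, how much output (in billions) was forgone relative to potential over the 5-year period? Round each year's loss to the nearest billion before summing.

Year 1999: gap = -2.1 × (6.23 - 5.03) = -2.52%, loss ≈ 21374 × 2.52/100 ≈ 539.
Year 2000: gap = -2.1 × (10.13 - 5.03) = -10.71%, loss ≈ 21374 × 10.71/100 ≈ 2289.
Year 2001: gap = -2.1 × (8.38 - 5.03) = -7.035%, loss ≈ 21374 × 7.035/100 ≈ 1504.
Year 2002: gap = -2.1 × (7.92 - 5.03) = -6.069%, loss ≈ 21374 × 6.069/100 ≈ 1297.
Year 2003: gap = -2.1 × (6.86 - 5.03) = -3.843%, loss ≈ 21374 × 3.843/100 ≈ 821.
Total lost output = 539 + 2289 + 1504 + 1297 + 821 = 6450 billion.

$6,450 billion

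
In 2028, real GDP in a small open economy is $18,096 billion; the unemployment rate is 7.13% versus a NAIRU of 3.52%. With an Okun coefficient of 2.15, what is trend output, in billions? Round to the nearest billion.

Unemployment gap = 7.13 - 3.52 = 3.61 points, so output gap = -2.15 × 3.61 = -7.7615%.
Since Y = Y* × (1 + gap/100), Y* = 18096/0.922385 ≈ 19619 billion.

$19,619 billion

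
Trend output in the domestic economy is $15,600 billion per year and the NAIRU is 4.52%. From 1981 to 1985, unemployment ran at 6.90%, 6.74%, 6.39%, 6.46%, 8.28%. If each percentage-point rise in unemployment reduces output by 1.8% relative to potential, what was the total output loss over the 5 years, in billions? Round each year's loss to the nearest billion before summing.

$3,417 billion

Year 1981: gap = -1.8 × (6.9 - 4.52) = -4.284%, loss ≈ 15600 × 4.284/100 ≈ 668.
Year 1982: gap = -1.8 × (6.74 - 4.52) = -3.996%, loss ≈ 15600 × 3.996/100 ≈ 623.
Year 1983: gap = -1.8 × (6.39 - 4.52) = -3.366%, loss ≈ 15600 × 3.366/100 ≈ 525.
Year 1984: gap = -1.8 × (6.46 - 4.52) = -3.492%, loss ≈ 15600 × 3.492/100 ≈ 545.
Year 1985: gap = -1.8 × (8.28 - 4.52) = -6.768%, loss ≈ 15600 × 6.768/100 ≈ 1056.
Total lost output = 668 + 623 + 525 + 545 + 1056 = 3417 billion.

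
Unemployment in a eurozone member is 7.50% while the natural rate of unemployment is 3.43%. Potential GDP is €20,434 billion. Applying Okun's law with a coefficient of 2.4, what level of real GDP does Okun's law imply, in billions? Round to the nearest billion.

Unemployment gap = 7.5 - 3.43 = 4.07 points, so the output gap is -2.4 × 4.07 = -9.768%.
Actual GDP = 20434 × (1 - 9.768/100) = 20434 × 0.90232 ≈ 18438 billion.

€18,438 billion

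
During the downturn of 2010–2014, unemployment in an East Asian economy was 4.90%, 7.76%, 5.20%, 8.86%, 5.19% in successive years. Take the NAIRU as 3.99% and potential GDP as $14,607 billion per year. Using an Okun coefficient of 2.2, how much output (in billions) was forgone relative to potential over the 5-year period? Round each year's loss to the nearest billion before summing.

Year 2010: gap = -2.2 × (4.9 - 3.99) = -2.002%, loss ≈ 14607 × 2.002/100 ≈ 292.
Year 2011: gap = -2.2 × (7.76 - 3.99) = -8.294%, loss ≈ 14607 × 8.294/100 ≈ 1212.
Year 2012: gap = -2.2 × (5.2 - 3.99) = -2.662%, loss ≈ 14607 × 2.662/100 ≈ 389.
Year 2013: gap = -2.2 × (8.86 - 3.99) = -10.714%, loss ≈ 14607 × 10.714/100 ≈ 1565.
Year 2014: gap = -2.2 × (5.19 - 3.99) = -2.64%, loss ≈ 14607 × 2.64/100 ≈ 386.
Total lost output = 292 + 1212 + 389 + 1565 + 386 = 3844 billion.

$3,844 billion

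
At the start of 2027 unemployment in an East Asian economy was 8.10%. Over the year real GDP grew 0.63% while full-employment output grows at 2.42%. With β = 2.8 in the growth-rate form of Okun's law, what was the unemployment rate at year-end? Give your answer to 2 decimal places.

Growth-rate Okun's law: g_Y = g_Y* - β × Δu, so Δu = (g_Y* - g_Y)/β.
Δu = (2.42 - 0.63)/2.8 = 1.79/2.8 = 0.64 percentage points.
Year-end unemployment = 8.1 + 0.64 = 8.74%.

8.74%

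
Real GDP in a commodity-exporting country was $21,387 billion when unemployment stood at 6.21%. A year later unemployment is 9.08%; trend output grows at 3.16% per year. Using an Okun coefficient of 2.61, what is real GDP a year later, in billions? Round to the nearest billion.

$20,461 billion

Δu = 9.08 - 6.21 = 2.87 points.
Okun's law (growth form): g_Y = g_Y* - β × Δu = 3.16 - 2.61 × (2.87) = 3.16 - 7.4907 = -4.3307%.
Real GDP in the next year = 21387 × (1 - 4.3307/100) = 21387 × 0.956693 ≈ 20461 billion.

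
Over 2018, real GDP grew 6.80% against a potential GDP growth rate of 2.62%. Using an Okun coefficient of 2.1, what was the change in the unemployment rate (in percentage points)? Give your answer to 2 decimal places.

Growth-rate Okun's law: g_Y = g_Y* - β × Δu, so Δu = (g_Y* - g_Y)/β.
Δu = (2.62 - 6.8)/2.1 = -4.18/2.1 = -1.99 percentage points.

-1.99 percentage points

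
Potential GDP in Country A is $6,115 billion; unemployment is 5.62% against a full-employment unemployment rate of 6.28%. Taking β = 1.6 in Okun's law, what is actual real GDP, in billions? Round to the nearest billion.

$6,180 billion

Unemployment gap = 5.62 - 6.28 = -0.66 points, so the output gap is -1.6 × (-0.66) = 1.056%.
Actual GDP = 6115 × (1 + 1.056/100) = 6115 × 1.01056 ≈ 6180 billion.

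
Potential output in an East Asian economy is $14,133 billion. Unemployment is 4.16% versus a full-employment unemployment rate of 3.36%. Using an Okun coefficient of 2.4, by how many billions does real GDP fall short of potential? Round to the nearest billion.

Output gap = -2.4 × (4.16 - 3.36) = -2.4 × 0.8 = -1.92%.
Actual GDP ≈ 14133 × 0.9808 ≈ 13862 billion, so the shortfall is 14133 - 13862 = 271 billion.

$271 billion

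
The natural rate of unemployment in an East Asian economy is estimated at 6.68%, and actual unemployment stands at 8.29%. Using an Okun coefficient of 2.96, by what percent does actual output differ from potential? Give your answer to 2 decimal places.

The unemployment gap is 8.29 - 6.68 = 1.61 percentage points.
Okun's law gives an output gap of -2.96 × 1.61 = -4.7656%, i.e. 4.77% below potential.

-4.77%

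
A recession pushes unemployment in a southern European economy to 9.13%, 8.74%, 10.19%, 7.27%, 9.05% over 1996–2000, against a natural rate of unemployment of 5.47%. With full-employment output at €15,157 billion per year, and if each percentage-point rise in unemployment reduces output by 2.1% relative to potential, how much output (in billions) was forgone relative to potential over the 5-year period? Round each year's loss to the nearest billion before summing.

Year 1996: gap = -2.1 × (9.13 - 5.47) = -7.686%, loss ≈ 15157 × 7.686/100 ≈ 1165.
Year 1997: gap = -2.1 × (8.74 - 5.47) = -6.867%, loss ≈ 15157 × 6.867/100 ≈ 1041.
Year 1998: gap = -2.1 × (10.19 - 5.47) = -9.912%, loss ≈ 15157 × 9.912/100 ≈ 1502.
Year 1999: gap = -2.1 × (7.27 - 5.47) = -3.78%, loss ≈ 15157 × 3.78/100 ≈ 573.
Year 2000: gap = -2.1 × (9.05 - 5.47) = -7.518%, loss ≈ 15157 × 7.518/100 ≈ 1140.
Total lost output = 1165 + 1041 + 1502 + 573 + 1140 = 5421 billion.

€5,421 billion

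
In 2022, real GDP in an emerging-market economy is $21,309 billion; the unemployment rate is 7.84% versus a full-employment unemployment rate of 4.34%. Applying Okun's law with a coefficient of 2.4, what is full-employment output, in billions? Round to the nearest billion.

Unemployment gap = 7.84 - 4.34 = 3.5 points, so output gap = -2.4 × 3.5 = -8.4%.
Since Y = Y* × (1 + gap/100), Y* = 21309/0.916 ≈ 23263 billion.

$23,263 billion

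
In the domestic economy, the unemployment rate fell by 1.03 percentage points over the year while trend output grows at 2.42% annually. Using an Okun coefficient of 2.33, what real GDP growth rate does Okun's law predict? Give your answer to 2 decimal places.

Growth-rate Okun's law: g_Y = g_Y* - β × Δu.
g_Y = 2.42 - 2.33 × (-1.03) = 2.42 + 2.3999 = 4.8199%, i.e. 4.82% to 2 d.p.

4.82%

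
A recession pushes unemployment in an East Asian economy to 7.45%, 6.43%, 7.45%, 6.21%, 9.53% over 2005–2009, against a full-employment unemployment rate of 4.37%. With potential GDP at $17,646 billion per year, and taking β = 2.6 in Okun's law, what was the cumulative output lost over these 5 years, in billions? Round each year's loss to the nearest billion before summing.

$6,982 billion

Year 2005: gap = -2.6 × (7.45 - 4.37) = -8.008%, loss ≈ 17646 × 8.008/100 ≈ 1413.
Year 2006: gap = -2.6 × (6.43 - 4.37) = -5.356%, loss ≈ 17646 × 5.356/100 ≈ 945.
Year 2007: gap = -2.6 × (7.45 - 4.37) = -8.008%, loss ≈ 17646 × 8.008/100 ≈ 1413.
Year 2008: gap = -2.6 × (6.21 - 4.37) = -4.784%, loss ≈ 17646 × 4.784/100 ≈ 844.
Year 2009: gap = -2.6 × (9.53 - 4.37) = -13.416%, loss ≈ 17646 × 13.416/100 ≈ 2367.
Total lost output = 1413 + 945 + 1413 + 844 + 2367 = 6982 billion.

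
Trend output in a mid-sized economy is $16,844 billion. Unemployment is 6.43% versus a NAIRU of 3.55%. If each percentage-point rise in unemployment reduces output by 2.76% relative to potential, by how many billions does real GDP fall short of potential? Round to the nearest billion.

$1,339 billion

Output gap = -2.76 × (6.43 - 3.55) = -2.76 × 2.88 = -7.9488%.
Actual GDP ≈ 16844 × 0.920512 ≈ 15505 billion, so the shortfall is 16844 - 15505 = 1339 billion.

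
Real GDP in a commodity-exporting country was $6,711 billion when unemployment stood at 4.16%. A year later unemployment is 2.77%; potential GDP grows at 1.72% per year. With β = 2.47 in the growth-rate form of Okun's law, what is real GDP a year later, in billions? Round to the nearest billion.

$7,057 billion

Δu = 2.77 - 4.16 = -1.39 points.
Okun's law (growth form): g_Y = g_Y* - β × Δu = 1.72 - 2.47 × (-1.39) = 1.72 + 3.4333 = 5.1533%.
Real GDP in the next year = 6711 × (1 + 5.1533/100) = 6711 × 1.051533 ≈ 7057 billion.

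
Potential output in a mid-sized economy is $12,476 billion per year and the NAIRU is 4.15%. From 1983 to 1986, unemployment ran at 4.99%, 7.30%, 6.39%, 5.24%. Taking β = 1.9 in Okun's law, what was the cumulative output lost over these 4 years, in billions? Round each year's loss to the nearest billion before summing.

$1,735 billion

Year 1983: gap = -1.9 × (4.99 - 4.15) = -1.596%, loss ≈ 12476 × 1.596/100 ≈ 199.
Year 1984: gap = -1.9 × (7.3 - 4.15) = -5.985%, loss ≈ 12476 × 5.985/100 ≈ 747.
Year 1985: gap = -1.9 × (6.39 - 4.15) = -4.256%, loss ≈ 12476 × 4.256/100 ≈ 531.
Year 1986: gap = -1.9 × (5.24 - 4.15) = -2.071%, loss ≈ 12476 × 2.071/100 ≈ 258.
Total lost output = 199 + 747 + 531 + 258 = 1735 billion.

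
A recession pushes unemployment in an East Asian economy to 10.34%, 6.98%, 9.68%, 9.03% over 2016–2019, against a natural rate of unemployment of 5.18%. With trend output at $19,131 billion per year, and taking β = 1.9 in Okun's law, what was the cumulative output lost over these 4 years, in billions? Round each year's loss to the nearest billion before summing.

$5,565 billion

Year 2016: gap = -1.9 × (10.34 - 5.18) = -9.804%, loss ≈ 19131 × 9.804/100 ≈ 1876.
Year 2017: gap = -1.9 × (6.98 - 5.18) = -3.42%, loss ≈ 19131 × 3.42/100 ≈ 654.
Year 2018: gap = -1.9 × (9.68 - 5.18) = -8.55%, loss ≈ 19131 × 8.55/100 ≈ 1636.
Year 2019: gap = -1.9 × (9.03 - 5.18) = -7.315%, loss ≈ 19131 × 7.315/100 ≈ 1399.
Total lost output = 1876 + 654 + 1636 + 1399 = 5565 billion.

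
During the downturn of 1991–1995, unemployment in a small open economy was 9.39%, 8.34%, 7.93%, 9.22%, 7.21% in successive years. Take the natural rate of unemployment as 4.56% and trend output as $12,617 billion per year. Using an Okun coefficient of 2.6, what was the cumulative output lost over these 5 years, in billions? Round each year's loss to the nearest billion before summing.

$6,328 billion

Year 1991: gap = -2.6 × (9.39 - 4.56) = -12.558%, loss ≈ 12617 × 12.558/100 ≈ 1584.
Year 1992: gap = -2.6 × (8.34 - 4.56) = -9.828%, loss ≈ 12617 × 9.828/100 ≈ 1240.
Year 1993: gap = -2.6 × (7.93 - 4.56) = -8.762%, loss ≈ 12617 × 8.762/100 ≈ 1106.
Year 1994: gap = -2.6 × (9.22 - 4.56) = -12.116%, loss ≈ 12617 × 12.116/100 ≈ 1529.
Year 1995: gap = -2.6 × (7.21 - 4.56) = -6.89%, loss ≈ 12617 × 6.89/100 ≈ 869.
Total lost output = 1584 + 1240 + 1106 + 1529 + 869 = 6328 billion.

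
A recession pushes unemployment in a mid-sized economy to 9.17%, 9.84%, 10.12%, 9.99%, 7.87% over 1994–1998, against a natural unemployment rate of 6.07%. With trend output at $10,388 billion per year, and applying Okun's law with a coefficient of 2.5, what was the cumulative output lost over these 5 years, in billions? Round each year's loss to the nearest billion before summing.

$4,321 billion

Year 1994: gap = -2.5 × (9.17 - 6.07) = -7.75%, loss ≈ 10388 × 7.75/100 ≈ 805.
Year 1995: gap = -2.5 × (9.84 - 6.07) = -9.425%, loss ≈ 10388 × 9.425/100 ≈ 979.
Year 1996: gap = -2.5 × (10.12 - 6.07) = -10.125%, loss ≈ 10388 × 10.125/100 ≈ 1052.
Year 1997: gap = -2.5 × (9.99 - 6.07) = -9.8%, loss ≈ 10388 × 9.8/100 ≈ 1018.
Year 1998: gap = -2.5 × (7.87 - 6.07) = -4.5%, loss ≈ 10388 × 4.5/100 ≈ 467.
Total lost output = 805 + 979 + 1052 + 1018 + 467 = 4321 billion.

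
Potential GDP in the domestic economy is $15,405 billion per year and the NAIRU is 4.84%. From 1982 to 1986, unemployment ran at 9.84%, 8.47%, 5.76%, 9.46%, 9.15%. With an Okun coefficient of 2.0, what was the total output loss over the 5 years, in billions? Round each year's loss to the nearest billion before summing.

$5,693 billion

Year 1982: gap = -2.0 × (9.84 - 4.84) = -10%, loss ≈ 15405 × 10/100 ≈ 1541.
Year 1983: gap = -2.0 × (8.47 - 4.84) = -7.26%, loss ≈ 15405 × 7.26/100 ≈ 1118.
Year 1984: gap = -2.0 × (5.76 - 4.84) = -1.84%, loss ≈ 15405 × 1.84/100 ≈ 283.
Year 1985: gap = -2.0 × (9.46 - 4.84) = -9.24%, loss ≈ 15405 × 9.24/100 ≈ 1423.
Year 1986: gap = -2.0 × (9.15 - 4.84) = -8.62%, loss ≈ 15405 × 8.62/100 ≈ 1328.
Total lost output = 1541 + 1118 + 283 + 1423 + 1328 = 5693 billion.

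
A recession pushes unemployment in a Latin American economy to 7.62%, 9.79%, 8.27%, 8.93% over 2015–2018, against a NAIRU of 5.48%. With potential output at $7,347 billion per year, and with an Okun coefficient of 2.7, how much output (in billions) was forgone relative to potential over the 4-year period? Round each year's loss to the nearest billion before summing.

Year 2015: gap = -2.7 × (7.62 - 5.48) = -5.778%, loss ≈ 7347 × 5.778/100 ≈ 425.
Year 2016: gap = -2.7 × (9.79 - 5.48) = -11.637%, loss ≈ 7347 × 11.637/100 ≈ 855.
Year 2017: gap = -2.7 × (8.27 - 5.48) = -7.533%, loss ≈ 7347 × 7.533/100 ≈ 553.
Year 2018: gap = -2.7 × (8.93 - 5.48) = -9.315%, loss ≈ 7347 × 9.315/100 ≈ 684.
Total lost output = 425 + 855 + 553 + 684 = 2517 billion.

$2,517 billion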